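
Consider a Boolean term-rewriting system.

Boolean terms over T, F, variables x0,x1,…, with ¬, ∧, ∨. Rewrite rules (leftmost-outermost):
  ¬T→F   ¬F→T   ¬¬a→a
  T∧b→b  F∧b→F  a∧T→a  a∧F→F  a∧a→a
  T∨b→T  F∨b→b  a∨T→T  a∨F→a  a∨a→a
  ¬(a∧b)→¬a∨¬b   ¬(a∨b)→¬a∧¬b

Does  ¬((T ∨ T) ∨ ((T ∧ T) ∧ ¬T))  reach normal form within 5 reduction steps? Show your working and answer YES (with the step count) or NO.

  start: ¬((T ∨ T) ∨ ((T ∧ T) ∧ ¬T))
  [1] ¬(T ∨ T) ∧ ¬((T ∧ T) ∧ ¬T)
  [2] (¬T ∧ ¬T) ∧ ¬((T ∧ T) ∧ ¬T)
  [3] ¬T ∧ ¬((T ∧ T) ∧ ¬T)
  [4] F ∧ ¬((T ∧ T) ∧ ¬T)
  [5] F

Answer: YES — reaches normal form F in 5 ≤ 5 steps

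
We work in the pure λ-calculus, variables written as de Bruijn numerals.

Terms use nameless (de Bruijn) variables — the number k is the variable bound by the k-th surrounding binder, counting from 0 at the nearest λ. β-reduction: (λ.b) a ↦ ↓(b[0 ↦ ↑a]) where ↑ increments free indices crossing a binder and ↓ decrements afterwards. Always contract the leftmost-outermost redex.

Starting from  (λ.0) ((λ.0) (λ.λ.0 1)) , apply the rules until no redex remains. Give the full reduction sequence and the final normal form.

  start: (λ.0) ((λ.0) (λ.λ.0 1))
  →1  (λ.0) (λ.λ.0 1)
  →2  λ.λ.0 1

Answer: normal form = λ.λ.0 1  (in 2 steps)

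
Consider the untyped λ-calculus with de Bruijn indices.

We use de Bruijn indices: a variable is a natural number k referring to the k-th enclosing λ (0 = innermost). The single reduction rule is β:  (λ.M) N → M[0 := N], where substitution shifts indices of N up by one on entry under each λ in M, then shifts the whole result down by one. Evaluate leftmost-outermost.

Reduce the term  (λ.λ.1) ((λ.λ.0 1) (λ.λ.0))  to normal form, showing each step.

  start: (λ.λ.1) ((λ.λ.0 1) (λ.λ.0))
  [1] λ.(λ.λ.0 1) (λ.λ.0)
  [2] λ.λ.0 (λ.λ.0)

Answer: normal form = λ.λ.0 (λ.λ.0)  (in 2 steps)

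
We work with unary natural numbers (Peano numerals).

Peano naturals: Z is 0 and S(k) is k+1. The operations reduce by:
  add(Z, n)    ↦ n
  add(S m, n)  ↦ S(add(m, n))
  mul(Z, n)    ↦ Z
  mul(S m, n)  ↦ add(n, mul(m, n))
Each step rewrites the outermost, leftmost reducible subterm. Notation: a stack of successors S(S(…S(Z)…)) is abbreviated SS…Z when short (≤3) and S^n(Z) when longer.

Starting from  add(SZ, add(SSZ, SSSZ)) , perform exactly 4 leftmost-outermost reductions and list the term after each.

Answer: after 4 steps: S(S(S(add(Z, SSSZ))))

Working:
  start: add(SZ, add(SSZ, SSSZ))
  step 1: S(add(Z, add(SSZ, SSSZ)))
  step 2: S(add(SSZ, SSSZ))
  step 3: S(S(add(SZ, SSSZ)))
  step 4: S(S(S(add(Z, SSSZ))))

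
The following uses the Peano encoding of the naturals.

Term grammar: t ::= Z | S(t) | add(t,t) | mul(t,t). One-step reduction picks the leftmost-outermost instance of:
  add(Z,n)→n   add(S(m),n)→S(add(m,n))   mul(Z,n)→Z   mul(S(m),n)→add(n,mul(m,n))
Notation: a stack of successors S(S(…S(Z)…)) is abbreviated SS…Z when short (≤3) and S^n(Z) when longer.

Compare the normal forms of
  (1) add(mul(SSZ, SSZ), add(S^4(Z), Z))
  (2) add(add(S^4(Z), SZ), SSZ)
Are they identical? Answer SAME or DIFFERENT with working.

Answer: DIFFERENT — A ⇓ S^8(Z), B ⇓ S^7(Z)

Working:
Term A:
  start: add(mul(SSZ, SSZ), add(S^4(Z), Z))
  step 1: add(add(SSZ, mul(SZ, SSZ)), add(S^4(Z), Z))
  step 2: add(S(add(SZ, mul(SZ, SSZ))), add(S^4(Z), Z))
  step 3: S(add(add(SZ, mul(SZ, SSZ)), add(S^4(Z), Z)))
  step 4: S(add(S(add(Z, mul(SZ, SSZ))), add(S^4(Z), Z)))
  step 5: S(S(add(add(Z, mul(SZ, SSZ)), add(S^4(Z), Z))))
  step 6: S(S(add(mul(SZ, SSZ), add(S^4(Z), Z))))
  step 7: S(S(add(add(SSZ, mul(Z, SSZ)), add(S^4(Z), Z))))
  step 8: S(S(add(S(add(SZ, mul(Z, SSZ))), add(S^4(Z), Z))))
  step 9: S(S(S(add(add(SZ, mul(Z, SSZ)), add(S^4(Z), Z)))))
  step 10: S(S(S(add(S(add(Z, mul(Z, SSZ))), add(S^4(Z), Z)))))
  step 11: S(S(S(S(add(add(Z, mul(Z, SSZ)), add(S^4(Z), Z))))))
  step 12: S(S(S(S(add(mul(Z, SSZ), add(S^4(Z), Z))))))
  step 13: S(S(S(S(add(Z, add(S^4(Z), Z))))))
  step 14: S(S(S(S(add(S^4(Z), Z)))))
  step 15: S(S(S(S(S(add(SSSZ, Z))))))
  step 16: S(S(S(S(S(S(add(SSZ, Z)))))))
  step 17: S(S(S(S(S(S(S(add(SZ, Z))))))))
  step 18: S(S(S(S(S(S(S(S(add(Z, Z)))))))))
  step 19: S^8(Z)

Term B:
  start: add(add(S^4(Z), SZ), SSZ)
  step 1: add(S(add(SSSZ, SZ)), SSZ)
  step 2: S(add(add(SSSZ, SZ), SSZ))
  step 3: S(add(S(add(SSZ, SZ)), SSZ))
  step 4: S(S(add(add(SSZ, SZ), SSZ)))
  step 5: S(S(add(S(add(SZ, SZ)), SSZ)))
  step 6: S(S(S(add(add(SZ, SZ), SSZ))))
  step 7: S(S(S(add(S(add(Z, SZ)), SSZ))))
  step 8: S(S(S(S(add(add(Z, SZ), SSZ)))))
  step 9: S(S(S(S(add(SZ, SSZ)))))
  step 10: S(S(S(S(S(add(Z, SSZ))))))
  step 11: S^7(Z)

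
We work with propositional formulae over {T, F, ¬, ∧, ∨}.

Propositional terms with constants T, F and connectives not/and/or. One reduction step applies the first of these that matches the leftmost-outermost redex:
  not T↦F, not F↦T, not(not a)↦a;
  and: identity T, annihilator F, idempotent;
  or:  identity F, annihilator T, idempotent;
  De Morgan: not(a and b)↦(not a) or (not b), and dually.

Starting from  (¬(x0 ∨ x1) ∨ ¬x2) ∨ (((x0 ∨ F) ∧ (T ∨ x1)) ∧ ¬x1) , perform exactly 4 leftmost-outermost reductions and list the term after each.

  start: (¬(x0 ∨ x1) ∨ ¬x2) ∨ (((x0 ∨ F) ∧ (T ∨ x1)) ∧ ¬x1)
  →1  ((¬x0 ∧ ¬x1) ∨ ¬x2) ∨ (((x0 ∨ F) ∧ (T ∨ x1)) ∧ ¬x1)
  →2  ((¬x0 ∧ ¬x1) ∨ ¬x2) ∨ ((x0 ∧ (T ∨ x1)) ∧ ¬x1)
  →3  ((¬x0 ∧ ¬x1) ∨ ¬x2) ∨ ((x0 ∧ T) ∧ ¬x1)
  →4  ((¬x0 ∧ ¬x1) ∨ ¬x2) ∨ (x0 ∧ ¬x1)

Answer: after 4 steps: ((¬x0 ∧ ¬x1) ∨ ¬x2) ∨ (x0 ∧ ¬x1)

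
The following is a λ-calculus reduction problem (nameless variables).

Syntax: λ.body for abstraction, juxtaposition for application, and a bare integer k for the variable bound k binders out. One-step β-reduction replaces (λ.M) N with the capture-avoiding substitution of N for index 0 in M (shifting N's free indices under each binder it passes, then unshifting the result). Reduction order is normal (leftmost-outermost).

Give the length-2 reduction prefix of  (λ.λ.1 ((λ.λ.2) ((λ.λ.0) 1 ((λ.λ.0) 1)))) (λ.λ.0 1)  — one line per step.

Answer: after 2 steps: λ.λ.0 ((λ.λ.3) ((λ.λ.0) (λ.λ.0 1) ((λ.λ.0) (λ.λ.0 1))))

Derivation:
  start: (λ.λ.1 ((λ.λ.2) ((λ.λ.0) 1 ((λ.λ.0) 1)))) (λ.λ.0 1)
  →1  λ.(λ.λ.0 1) ((λ.λ.2) ((λ.λ.0) (λ.λ.0 1) ((λ.λ.0) (λ.λ.0 1))))
  →2  λ.λ.0 ((λ.λ.3) ((λ.λ.0) (λ.λ.0 1) ((λ.λ.0) (λ.λ.0 1))))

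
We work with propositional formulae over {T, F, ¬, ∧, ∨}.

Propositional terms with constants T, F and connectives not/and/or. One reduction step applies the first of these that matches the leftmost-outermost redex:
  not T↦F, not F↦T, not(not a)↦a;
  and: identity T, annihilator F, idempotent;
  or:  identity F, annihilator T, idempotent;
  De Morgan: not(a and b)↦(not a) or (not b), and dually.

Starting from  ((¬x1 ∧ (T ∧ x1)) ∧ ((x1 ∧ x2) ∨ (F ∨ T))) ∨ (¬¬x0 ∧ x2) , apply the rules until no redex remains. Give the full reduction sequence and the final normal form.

  start: ((¬x1 ∧ (T ∧ x1)) ∧ ((x1 ∧ x2) ∨ (F ∨ T))) ∨ (¬¬x0 ∧ x2)
  step 1: ((¬x1 ∧ x1) ∧ ((x1 ∧ x2) ∨ (F ∨ T))) ∨ (¬¬x0 ∧ x2)
  step 2: ((¬x1 ∧ x1) ∧ ((x1 ∧ x2) ∨ T)) ∨ (¬¬x0 ∧ x2)
  step 3: ((¬x1 ∧ x1) ∧ T) ∨ (¬¬x0 ∧ x2)
  step 4: (¬x1 ∧ x1) ∨ (¬¬x0 ∧ x2)
  step 5: (¬x1 ∧ x1) ∨ (x0 ∧ x2)

Answer: normal form = (¬x1 ∧ x1) ∨ (x0 ∧ x2)  (in 5 steps)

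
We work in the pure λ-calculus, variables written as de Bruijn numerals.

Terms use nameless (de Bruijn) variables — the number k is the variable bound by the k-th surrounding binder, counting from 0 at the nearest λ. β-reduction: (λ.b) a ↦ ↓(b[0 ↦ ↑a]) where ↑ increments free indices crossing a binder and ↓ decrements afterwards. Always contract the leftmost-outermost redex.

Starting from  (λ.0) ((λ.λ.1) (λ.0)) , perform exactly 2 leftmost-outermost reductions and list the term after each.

  start: (λ.0) ((λ.λ.1) (λ.0))
  →1  (λ.λ.1) (λ.0)
  →2  λ.λ.0

Answer: after 2 steps: λ.λ.0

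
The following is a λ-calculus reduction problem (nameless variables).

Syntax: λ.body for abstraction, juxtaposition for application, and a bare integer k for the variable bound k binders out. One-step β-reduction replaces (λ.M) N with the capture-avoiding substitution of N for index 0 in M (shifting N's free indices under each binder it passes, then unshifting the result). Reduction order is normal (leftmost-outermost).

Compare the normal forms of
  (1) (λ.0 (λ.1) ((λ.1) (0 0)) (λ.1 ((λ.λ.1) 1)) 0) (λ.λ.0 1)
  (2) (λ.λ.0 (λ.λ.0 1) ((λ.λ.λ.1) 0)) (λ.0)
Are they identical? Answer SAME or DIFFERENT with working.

Term A:
  start: (λ.0 (λ.1) ((λ.1) (0 0)) (λ.1 ((λ.λ.1) 1)) 0) (λ.λ.0 1)
  step 1: (λ.λ.0 1) (λ.λ.λ.0 1) ((λ.λ.λ.0 1) ((λ.λ.0 1) (λ.λ.0 1))) (λ.(λ.λ.0 1) ((λ.λ.1) (λ.λ.0 1))) (λ.λ.0 1)
  step 2: (λ.0 (λ.λ.λ.0 1)) ((λ.λ.λ.0 1) ((λ.λ.0 1) (λ.λ.0 1))) (λ.(λ.λ.0 1) ((λ.λ.1) (λ.λ.0 1))) (λ.λ.0 1)
  step 3: (λ.λ.λ.0 1) ((λ.λ.0 1) (λ.λ.0 1)) (λ.λ.λ.0 1) (λ.(λ.λ.0 1) ((λ.λ.1) (λ.λ.0 1))) (λ.λ.0 1)
  step 4: (λ.λ.0 1) (λ.λ.λ.0 1) (λ.(λ.λ.0 1) ((λ.λ.1) (λ.λ.0 1))) (λ.λ.0 1)
  step 5: (λ.0 (λ.λ.λ.0 1)) (λ.(λ.λ.0 1) ((λ.λ.1) (λ.λ.0 1))) (λ.λ.0 1)
  step 6: (λ.(λ.λ.0 1) ((λ.λ.1) (λ.λ.0 1))) (λ.λ.λ.0 1) (λ.λ.0 1)
  step 7: (λ.λ.0 1) ((λ.λ.1) (λ.λ.0 1)) (λ.λ.0 1)
  step 8: (λ.0 ((λ.λ.1) (λ.λ.0 1))) (λ.λ.0 1)
  step 9: (λ.λ.0 1) ((λ.λ.1) (λ.λ.0 1))
  step 10: λ.0 ((λ.λ.1) (λ.λ.0 1))
  step 11: λ.0 (λ.λ.λ.0 1)

Term B:
  start: (λ.λ.0 (λ.λ.0 1) ((λ.λ.λ.1) 0)) (λ.0)
  step 1: λ.0 (λ.λ.0 1) ((λ.λ.λ.1) 0)
  step 2: λ.0 (λ.λ.0 1) (λ.λ.1)

Answer: DIFFERENT — A ⇓ λ.0 (λ.λ.λ.0 1), B ⇓ λ.0 (λ.λ.0 1) (λ.λ.1)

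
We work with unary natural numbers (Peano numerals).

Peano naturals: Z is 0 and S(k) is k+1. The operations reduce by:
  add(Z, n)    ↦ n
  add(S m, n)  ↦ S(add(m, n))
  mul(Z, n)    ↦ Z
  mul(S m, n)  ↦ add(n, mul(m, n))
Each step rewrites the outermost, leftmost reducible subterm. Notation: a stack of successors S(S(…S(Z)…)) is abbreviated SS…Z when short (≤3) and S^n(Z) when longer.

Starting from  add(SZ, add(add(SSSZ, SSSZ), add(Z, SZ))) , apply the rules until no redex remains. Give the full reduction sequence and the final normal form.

Answer: normal form = S^8(Z)  (in 14 steps)

Derivation:
  start: add(SZ, add(add(SSSZ, SSSZ), add(Z, SZ)))
  step 1: S(add(Z, add(add(SSSZ, SSSZ), add(Z, SZ))))
  step 2: S(add(add(SSSZ, SSSZ), add(Z, SZ)))
  step 3: S(add(S(add(SSZ, SSSZ)), add(Z, SZ)))
  step 4: S(S(add(add(SSZ, SSSZ), add(Z, SZ))))
  step 5: S(S(add(S(add(SZ, SSSZ)), add(Z, SZ))))
  step 6: S(S(S(add(add(SZ, SSSZ), add(Z, SZ)))))
  step 7: S(S(S(add(S(add(Z, SSSZ)), add(Z, SZ)))))
  step 8: S(S(S(S(add(add(Z, SSSZ), add(Z, SZ))))))
  step 9: S(S(S(S(add(SSSZ, add(Z, SZ))))))
  step 10: S(S(S(S(S(add(SSZ, add(Z, SZ)))))))
  step 11: S(S(S(S(S(S(add(SZ, add(Z, SZ))))))))
  step 12: S(S(S(S(S(S(S(add(Z, add(Z, SZ)))))))))
  step 13: S(S(S(S(S(S(S(add(Z, SZ))))))))
  step 14: S^8(Z)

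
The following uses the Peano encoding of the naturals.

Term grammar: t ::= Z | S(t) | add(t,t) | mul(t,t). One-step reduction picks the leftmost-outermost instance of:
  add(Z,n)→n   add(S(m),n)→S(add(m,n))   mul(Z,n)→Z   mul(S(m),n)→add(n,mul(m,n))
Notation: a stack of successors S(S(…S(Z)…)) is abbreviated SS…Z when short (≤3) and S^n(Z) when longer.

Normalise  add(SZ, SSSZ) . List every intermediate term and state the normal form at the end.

  start: add(SZ, SSSZ)
  →1  S(add(Z, SSSZ))
  →2  S^4(Z)

Answer: normal form = S^4(Z)  (in 2 steps)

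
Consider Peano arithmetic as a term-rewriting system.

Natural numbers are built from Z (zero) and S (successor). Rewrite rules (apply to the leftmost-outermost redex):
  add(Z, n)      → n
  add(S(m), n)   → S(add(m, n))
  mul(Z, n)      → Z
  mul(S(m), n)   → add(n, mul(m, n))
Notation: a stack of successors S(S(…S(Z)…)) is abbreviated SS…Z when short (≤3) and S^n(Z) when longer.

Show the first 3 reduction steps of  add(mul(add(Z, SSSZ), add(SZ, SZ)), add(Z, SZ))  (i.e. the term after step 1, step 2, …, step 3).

  start: add(mul(add(Z, SSSZ), add(SZ, SZ)), add(Z, SZ))
  →1  add(mul(SSSZ, add(SZ, SZ)), add(Z, SZ))
  →2  add(add(add(SZ, SZ), mul(SSZ, add(SZ, SZ))), add(Z, SZ))
  →3  add(add(S(add(Z, SZ)), mul(SSZ, add(SZ, SZ))), add(Z, SZ))

Answer: after 3 steps: add(add(S(add(Z, SZ)), mul(SSZ, add(SZ, SZ))), add(Z, SZ))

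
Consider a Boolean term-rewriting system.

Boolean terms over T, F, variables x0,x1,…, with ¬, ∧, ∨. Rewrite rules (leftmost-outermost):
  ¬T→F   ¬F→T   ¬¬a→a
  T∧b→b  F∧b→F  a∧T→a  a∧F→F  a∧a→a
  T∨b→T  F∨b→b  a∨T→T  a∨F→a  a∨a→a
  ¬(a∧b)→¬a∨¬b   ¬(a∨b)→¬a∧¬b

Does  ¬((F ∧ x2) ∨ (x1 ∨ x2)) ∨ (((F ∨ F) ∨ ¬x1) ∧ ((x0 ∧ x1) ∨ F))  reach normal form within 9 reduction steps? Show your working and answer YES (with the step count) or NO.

Answer: YES — reaches normal form (¬x1 ∧ ¬x2) ∨ (¬x1 ∧ (x0 ∧ x1)) in 9 ≤ 9 steps

Working:
  start: ¬((F ∧ x2) ∨ (x1 ∨ x2)) ∨ (((F ∨ F) ∨ ¬x1) ∧ ((x0 ∧ x1) ∨ F))
  step 1: (¬(F ∧ x2) ∧ ¬(x1 ∨ x2)) ∨ (((F ∨ F) ∨ ¬x1) ∧ ((x0 ∧ x1) ∨ F))
  step 2: ((¬F ∨ ¬x2) ∧ ¬(x1 ∨ x2)) ∨ (((F ∨ F) ∨ ¬x1) ∧ ((x0 ∧ x1) ∨ F))
  step 3: ((T ∨ ¬x2) ∧ ¬(x1 ∨ x2)) ∨ (((F ∨ F) ∨ ¬x1) ∧ ((x0 ∧ x1) ∨ F))
  step 4: (T ∧ ¬(x1 ∨ x2)) ∨ (((F ∨ F) ∨ ¬x1) ∧ ((x0 ∧ x1) ∨ F))
  step 5: ¬(x1 ∨ x2) ∨ (((F ∨ F) ∨ ¬x1) ∧ ((x0 ∧ x1) ∨ F))
  step 6: (¬x1 ∧ ¬x2) ∨ (((F ∨ F) ∨ ¬x1) ∧ ((x0 ∧ x1) ∨ F))
  step 7: (¬x1 ∧ ¬x2) ∨ ((F ∨ ¬x1) ∧ ((x0 ∧ x1) ∨ F))
  step 8: (¬x1 ∧ ¬x2) ∨ (¬x1 ∧ ((x0 ∧ x1) ∨ F))
  step 9: (¬x1 ∧ ¬x2) ∨ (¬x1 ∧ (x0 ∧ x1))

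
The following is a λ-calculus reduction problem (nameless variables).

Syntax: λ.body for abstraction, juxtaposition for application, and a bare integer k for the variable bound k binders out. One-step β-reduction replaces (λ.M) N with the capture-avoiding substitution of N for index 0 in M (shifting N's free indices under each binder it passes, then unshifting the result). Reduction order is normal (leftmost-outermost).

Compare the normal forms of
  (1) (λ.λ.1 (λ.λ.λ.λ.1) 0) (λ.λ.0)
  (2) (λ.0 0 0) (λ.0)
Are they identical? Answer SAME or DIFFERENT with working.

Term A:
  start: (λ.λ.1 (λ.λ.λ.λ.1) 0) (λ.λ.0)
  →1  λ.(λ.λ.0) (λ.λ.λ.λ.1) 0
  →2  λ.(λ.0) 0
  →3  λ.0

Term B:
  start: (λ.0 0 0) (λ.0)
  →1  (λ.0) (λ.0) (λ.0)
  →2  (λ.0) (λ.0)
  →3  λ.0

Answer: SAME — A ⇓ λ.0, B ⇓ λ.0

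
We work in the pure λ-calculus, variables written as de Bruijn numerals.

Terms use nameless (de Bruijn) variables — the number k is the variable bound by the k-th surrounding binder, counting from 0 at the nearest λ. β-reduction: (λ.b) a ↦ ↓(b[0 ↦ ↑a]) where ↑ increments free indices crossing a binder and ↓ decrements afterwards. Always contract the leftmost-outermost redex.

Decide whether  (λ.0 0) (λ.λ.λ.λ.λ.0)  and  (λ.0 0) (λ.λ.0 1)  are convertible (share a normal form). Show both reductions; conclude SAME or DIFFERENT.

Answer: DIFFERENT — A ⇓ λ.λ.λ.λ.0, B ⇓ λ.0 (λ.λ.0 1)

Working:
Term A:
  start: (λ.0 0) (λ.λ.λ.λ.λ.0)
  [1] (λ.λ.λ.λ.λ.0) (λ.λ.λ.λ.λ.0)
  [2] λ.λ.λ.λ.0

Term B:
  start: (λ.0 0) (λ.λ.0 1)
  [1] (λ.λ.0 1) (λ.λ.0 1)
  [2] λ.0 (λ.λ.0 1)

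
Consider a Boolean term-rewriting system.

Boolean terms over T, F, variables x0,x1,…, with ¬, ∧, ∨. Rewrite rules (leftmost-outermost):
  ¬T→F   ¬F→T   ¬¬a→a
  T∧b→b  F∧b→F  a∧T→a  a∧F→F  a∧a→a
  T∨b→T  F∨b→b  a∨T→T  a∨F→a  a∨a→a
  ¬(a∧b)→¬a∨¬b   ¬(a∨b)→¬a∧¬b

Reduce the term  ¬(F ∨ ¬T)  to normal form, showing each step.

Answer: normal form = T  (in 4 steps)

Reduction:
  start: ¬(F ∨ ¬T)
  →1  ¬F ∧ ¬¬T
  →2  T ∧ ¬¬T
  →3  ¬¬T
  →4  T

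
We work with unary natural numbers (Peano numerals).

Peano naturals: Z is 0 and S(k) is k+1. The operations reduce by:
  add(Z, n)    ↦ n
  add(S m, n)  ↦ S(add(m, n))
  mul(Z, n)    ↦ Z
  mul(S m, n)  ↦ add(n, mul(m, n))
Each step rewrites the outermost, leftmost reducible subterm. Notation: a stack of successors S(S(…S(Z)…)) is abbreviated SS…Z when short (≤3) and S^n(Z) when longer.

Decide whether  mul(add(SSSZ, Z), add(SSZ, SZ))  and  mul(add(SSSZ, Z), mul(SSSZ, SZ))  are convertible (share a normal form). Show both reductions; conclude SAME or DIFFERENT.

Answer: SAME — A ⇓ S^9(Z), B ⇓ S^9(Z)

Working:
Term A:
  start: mul(add(SSSZ, Z), add(SSZ, SZ))
  →1  mul(S(add(SSZ, Z)), add(SSZ, SZ))
  →2  add(add(SSZ, SZ), mul(add(SSZ, Z), add(SSZ, SZ)))
  →3  add(S(add(SZ, SZ)), mul(add(SSZ, Z), add(SSZ, SZ)))
  →4  S(add(add(SZ, SZ), mul(add(SSZ, Z), add(SSZ, SZ))))
  →5  S(add(S(add(Z, SZ)), mul(add(SSZ, Z), add(SSZ, SZ))))
  →6  S(S(add(add(Z, SZ), mul(add(SSZ, Z), add(SSZ, SZ)))))
  →7  S(S(add(SZ, mul(add(SSZ, Z), add(SSZ, SZ)))))
  →8  S(S(S(add(Z, mul(add(SSZ, Z), add(SSZ, SZ))))))
  →9  S(S(S(mul(add(SSZ, Z), add(SSZ, SZ)))))
  →10  S(S(S(mul(S(add(SZ, Z)), add(SSZ, SZ)))))
  →11  S(S(S(add(add(SSZ, SZ), mul(add(SZ, Z), add(SSZ, SZ))))))
  →12  S(S(S(add(S(add(SZ, SZ)), mul(add(SZ, Z), add(SSZ, SZ))))))
  →13  S(S(S(S(add(add(SZ, SZ), mul(add(SZ, Z), add(SSZ, SZ)))))))
  →14  S(S(S(S(add(S(add(Z, SZ)), mul(add(SZ, Z), add(SSZ, SZ)))))))
  →15  S(S(S(S(S(add(add(Z, SZ), mul(add(SZ, Z), add(SSZ, SZ))))))))
  →16  S(S(S(S(S(add(SZ, mul(add(SZ, Z), add(SSZ, SZ))))))))
  →17  S(S(S(S(S(S(add(Z, mul(add(SZ, Z), add(SSZ, SZ)))))))))
  →18  S(S(S(S(S(S(mul(add(SZ, Z), add(SSZ, SZ))))))))
  →19  S(S(S(S(S(S(mul(S(add(Z, Z)), add(SSZ, SZ))))))))
  →20  S(S(S(S(S(S(add(add(SSZ, SZ), mul(add(Z, Z), add(SSZ, SZ)))))))))
  →21  S(S(S(S(S(S(add(S(add(SZ, SZ)), mul(add(Z, Z), add(SSZ, SZ)))))))))
  →22  S(S(S(S(S(S(S(add(add(SZ, SZ), mul(add(Z, Z), add(SSZ, SZ))))))))))
  →23  S(S(S(S(S(S(S(add(S(add(Z, SZ)), mul(add(Z, Z), add(SSZ, SZ))))))))))
  →24  S(S(S(S(S(S(S(S(add(add(Z, SZ), mul(add(Z, Z), add(SSZ, SZ)))))))))))
  →25  S(S(S(S(S(S(S(S(add(SZ, mul(add(Z, Z), add(SSZ, SZ)))))))))))
  →26  S(S(S(S(S(S(S(S(S(add(Z, mul(add(Z, Z), add(SSZ, SZ))))))))))))
  →27  S(S(S(S(S(S(S(S(S(mul(add(Z, Z), add(SSZ, SZ)))))))))))
  →28  S(S(S(S(S(S(S(S(S(mul(Z, add(SSZ, SZ)))))))))))
  →29  S^9(Z)

Term B:
  start: mul(add(SSSZ, Z), mul(SSSZ, SZ))
  →1  mul(S(add(SSZ, Z)), mul(SSSZ, SZ))
  →2  add(mul(SSSZ, SZ), mul(add(SSZ, Z), mul(SSSZ, SZ)))
  →3  add(add(SZ, mul(SSZ, SZ)), mul(add(SSZ, Z), mul(SSSZ, SZ)))
  →4  add(S(add(Z, mul(SSZ, SZ))), mul(add(SSZ, Z), mul(SSSZ, SZ)))
  →5  S(add(add(Z, mul(SSZ, SZ)), mul(add(SSZ, Z), mul(SSSZ, SZ))))
  →6  S(add(mul(SSZ, SZ), mul(add(SSZ, Z), mul(SSSZ, SZ))))
  →7  S(add(add(SZ, mul(SZ, SZ)), mul(add(SSZ, Z), mul(SSSZ, SZ))))
  →8  S(add(S(add(Z, mul(SZ, SZ))), mul(add(SSZ, Z), mul(SSSZ, SZ))))
  →9  S(S(add(add(Z, mul(SZ, SZ)), mul(add(SSZ, Z), mul(SSSZ, SZ)))))
  →10  S(S(add(mul(SZ, SZ), mul(add(SSZ, Z), mul(SSSZ, SZ)))))
  →11  S(S(add(add(SZ, mul(Z, SZ)), mul(add(SSZ, Z), mul(SSSZ, SZ)))))
  →12  S(S(add(S(add(Z, mul(Z, SZ))), mul(add(SSZ, Z), mul(SSSZ, SZ)))))
  →13  S(S(S(add(add(Z, mul(Z, SZ)), mul(add(SSZ, Z), mul(SSSZ, SZ))))))
  →14  S(S(S(add(mul(Z, SZ), mul(add(SSZ, Z), mul(SSSZ, SZ))))))
  →15  S(S(S(add(Z, mul(add(SSZ, Z), mul(SSSZ, SZ))))))
  →16  S(S(S(mul(add(SSZ, Z), mul(SSSZ, SZ)))))
  →17  S(S(S(mul(S(add(SZ, Z)), mul(SSSZ, SZ)))))
  →18  S(S(S(add(mul(SSSZ, SZ), mul(add(SZ, Z), mul(SSSZ, SZ))))))
  →19  S(S(S(add(add(SZ, mul(SSZ, SZ)), mul(add(SZ, Z), mul(SSSZ, SZ))))))
  →20  S(S(S(add(S(add(Z, mul(SSZ, SZ))), mul(add(SZ, Z), mul(SSSZ, SZ))))))
  →21  S(S(S(S(add(add(Z, mul(SSZ, SZ)), mul(add(SZ, Z), mul(SSSZ, SZ)))))))
  →22  S(S(S(S(add(mul(SSZ, SZ), mul(add(SZ, Z), mul(SSSZ, SZ)))))))
  →23  S(S(S(S(add(add(SZ, mul(SZ, SZ)), mul(add(SZ, Z), mul(SSSZ, SZ)))))))
  →24  S(S(S(S(add(S(add(Z, mul(SZ, SZ))), mul(add(SZ, Z), mul(SSSZ, SZ)))))))
  →25  S(S(S(S(S(add(add(Z, mul(SZ, SZ)), mul(add(SZ, Z), mul(SSSZ, SZ))))))))
  →26  S(S(S(S(S(add(mul(SZ, SZ), mul(add(SZ, Z), mul(SSSZ, SZ))))))))
  →27  S(S(S(S(S(add(add(SZ, mul(Z, SZ)), mul(add(SZ, Z), mul(SSSZ, SZ))))))))
  →28  S(S(S(S(S(add(S(add(Z, mul(Z, SZ))), mul(add(SZ, Z), mul(SSSZ, SZ))))))))
  →29  S(S(S(S(S(S(add(add(Z, mul(Z, SZ)), mul(add(SZ, Z), mul(SSSZ, SZ)))))))))
  →30  S(S(S(S(S(S(add(mul(Z, SZ), mul(add(SZ, Z), mul(SSSZ, SZ)))))))))
  →31  S(S(S(S(S(S(add(Z, mul(add(SZ, Z), mul(SSSZ, SZ)))))))))
  →32  S(S(S(S(S(S(mul(add(SZ, Z), mul(SSSZ, SZ))))))))
  →33  S(S(S(S(S(S(mul(S(add(Z, Z)), mul(SSSZ, SZ))))))))
  →34  S(S(S(S(S(S(add(mul(SSSZ, SZ), mul(add(Z, Z), mul(SSSZ, SZ)))))))))
  →35  S(S(S(S(S(S(add(add(SZ, mul(SSZ, SZ)), mul(add(Z, Z), mul(SSSZ, SZ)))))))))
  →36  S(S(S(S(S(S(add(S(add(Z, mul(SSZ, SZ))), mul(add(Z, Z), mul(SSSZ, SZ)))))))))
  →37  S(S(S(S(S(S(S(add(add(Z, mul(SSZ, SZ)), mul(add(Z, Z), mul(SSSZ, SZ))))))))))
  →38  S(S(S(S(S(S(S(add(mul(SSZ, SZ), mul(add(Z, Z), mul(SSSZ, SZ))))))))))
  →39  S(S(S(S(S(S(S(add(add(SZ, mul(SZ, SZ)), mul(add(Z, Z), mul(SSSZ, SZ))))))))))
  →40  S(S(S(S(S(S(S(add(S(add(Z, mul(SZ, SZ))), mul(add(Z, Z), mul(SSSZ, SZ))))))))))
  →41  S(S(S(S(S(S(S(S(add(add(Z, mul(SZ, SZ)), mul(add(Z, Z), mul(SSSZ, SZ)))))))))))
  →42  S(S(S(S(S(S(S(S(add(mul(SZ, SZ), mul(add(Z, Z), mul(SSSZ, SZ)))))))))))
  →43  S(S(S(S(S(S(S(S(add(add(SZ, mul(Z, SZ)), mul(add(Z, Z), mul(SSSZ, SZ)))))))))))
  →44  S(S(S(S(S(S(S(S(add(S(add(Z, mul(Z, SZ))), mul(add(Z, Z), mul(SSSZ, SZ)))))))))))
  →45  S(S(S(S(S(S(S(S(S(add(add(Z, mul(Z, SZ)), mul(add(Z, Z), mul(SSSZ, SZ))))))))))))
  →46  S(S(S(S(S(S(S(S(S(add(mul(Z, SZ), mul(add(Z, Z), mul(SSSZ, SZ))))))))))))
  →47  S(S(S(S(S(S(S(S(S(add(Z, mul(add(Z, Z), mul(SSSZ, SZ))))))))))))
  →48  S(S(S(S(S(S(S(S(S(mul(add(Z, Z), mul(SSSZ, SZ)))))))))))
  →49  S(S(S(S(S(S(S(S(S(mul(Z, mul(SSSZ, SZ)))))))))))
  →50  S^9(Z)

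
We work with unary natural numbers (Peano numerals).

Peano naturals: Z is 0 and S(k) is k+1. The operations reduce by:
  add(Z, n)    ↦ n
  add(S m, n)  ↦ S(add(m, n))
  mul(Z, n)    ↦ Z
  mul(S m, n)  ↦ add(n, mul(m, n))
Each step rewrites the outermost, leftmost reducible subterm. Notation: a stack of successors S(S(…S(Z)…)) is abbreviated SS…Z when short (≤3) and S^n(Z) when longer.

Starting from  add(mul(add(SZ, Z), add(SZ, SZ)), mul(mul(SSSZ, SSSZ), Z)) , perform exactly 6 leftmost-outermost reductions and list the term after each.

Answer: after 6 steps: S(add(add(SZ, mul(add(Z, Z), add(SZ, SZ))), mul(mul(SSSZ, SSSZ), Z)))

Derivation:
  start: add(mul(add(SZ, Z), add(SZ, SZ)), mul(mul(SSSZ, SSSZ), Z))
  [1] add(mul(S(add(Z, Z)), add(SZ, SZ)), mul(mul(SSSZ, SSSZ), Z))
  [2] add(add(add(SZ, SZ), mul(add(Z, Z), add(SZ, SZ))), mul(mul(SSSZ, SSSZ), Z))
  [3] add(add(S(add(Z, SZ)), mul(add(Z, Z), add(SZ, SZ))), mul(mul(SSSZ, SSSZ), Z))
  [4] add(S(add(add(Z, SZ), mul(add(Z, Z), add(SZ, SZ)))), mul(mul(SSSZ, SSSZ), Z))
  [5] S(add(add(add(Z, SZ), mul(add(Z, Z), add(SZ, SZ))), mul(mul(SSSZ, SSSZ), Z)))
  [6] S(add(add(SZ, mul(add(Z, Z), add(SZ, SZ))), mul(mul(SSSZ, SSSZ), Z)))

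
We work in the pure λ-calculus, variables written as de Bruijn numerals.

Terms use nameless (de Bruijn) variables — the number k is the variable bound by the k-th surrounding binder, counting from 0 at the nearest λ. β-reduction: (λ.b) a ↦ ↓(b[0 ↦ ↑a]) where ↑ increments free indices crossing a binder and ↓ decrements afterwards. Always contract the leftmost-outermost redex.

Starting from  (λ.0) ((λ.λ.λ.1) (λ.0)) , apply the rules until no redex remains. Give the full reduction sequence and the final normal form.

  start: (λ.0) ((λ.λ.λ.1) (λ.0))
  step 1: (λ.λ.λ.1) (λ.0)
  step 2: λ.λ.1

Answer: normal form = λ.λ.1  (in 2 steps)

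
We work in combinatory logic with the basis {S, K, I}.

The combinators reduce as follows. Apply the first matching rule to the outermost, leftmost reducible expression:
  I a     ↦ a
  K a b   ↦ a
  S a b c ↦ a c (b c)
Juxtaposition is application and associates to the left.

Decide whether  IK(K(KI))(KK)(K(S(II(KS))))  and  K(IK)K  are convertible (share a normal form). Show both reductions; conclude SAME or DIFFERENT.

Answer: DIFFERENT — A ⇓ KI, B ⇓ K

Working:
Term A:
  start: IK(K(KI))(KK)(K(S(II(KS))))
  →1  K(K(KI))(KK)(K(S(II(KS))))
  →2  K(KI)(K(S(II(KS))))
  →3  KI

Term B:
  start: K(IK)K
  →1  IK
  →2  K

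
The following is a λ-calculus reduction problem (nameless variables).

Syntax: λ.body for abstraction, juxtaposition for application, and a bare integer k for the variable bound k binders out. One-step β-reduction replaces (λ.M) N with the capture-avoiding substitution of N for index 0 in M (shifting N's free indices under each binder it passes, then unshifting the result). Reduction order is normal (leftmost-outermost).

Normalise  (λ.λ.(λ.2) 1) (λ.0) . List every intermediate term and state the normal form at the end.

  start: (λ.λ.(λ.2) 1) (λ.0)
  step 1: λ.(λ.λ.0) (λ.0)
  step 2: λ.λ.0

Answer: normal form = λ.λ.0  (in 2 steps)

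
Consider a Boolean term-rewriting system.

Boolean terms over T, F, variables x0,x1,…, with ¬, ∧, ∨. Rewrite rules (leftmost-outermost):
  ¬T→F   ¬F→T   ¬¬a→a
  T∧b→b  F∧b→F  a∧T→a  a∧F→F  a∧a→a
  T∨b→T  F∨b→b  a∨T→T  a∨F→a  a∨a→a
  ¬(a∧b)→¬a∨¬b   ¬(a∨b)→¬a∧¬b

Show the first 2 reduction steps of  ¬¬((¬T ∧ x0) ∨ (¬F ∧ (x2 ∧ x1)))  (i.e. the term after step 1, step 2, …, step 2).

  start: ¬¬((¬T ∧ x0) ∨ (¬F ∧ (x2 ∧ x1)))
  [1] (¬T ∧ x0) ∨ (¬F ∧ (x2 ∧ x1))
  [2] (F ∧ x0) ∨ (¬F ∧ (x2 ∧ x1))

Answer: after 2 steps: (F ∧ x0) ∨ (¬F ∧ (x2 ∧ x1))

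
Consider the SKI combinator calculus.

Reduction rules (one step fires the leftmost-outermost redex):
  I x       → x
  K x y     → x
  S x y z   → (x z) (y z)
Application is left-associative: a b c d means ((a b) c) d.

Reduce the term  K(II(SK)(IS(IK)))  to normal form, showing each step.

  start: K(II(SK)(IS(IK)))
  [1] K(I(SK)(IS(IK)))
  [2] K(SK(IS(IK)))
  [3] K(SK(S(IK)))
  [4] K(SK(SK))

Answer: normal form = K(SK(SK))  (in 4 steps)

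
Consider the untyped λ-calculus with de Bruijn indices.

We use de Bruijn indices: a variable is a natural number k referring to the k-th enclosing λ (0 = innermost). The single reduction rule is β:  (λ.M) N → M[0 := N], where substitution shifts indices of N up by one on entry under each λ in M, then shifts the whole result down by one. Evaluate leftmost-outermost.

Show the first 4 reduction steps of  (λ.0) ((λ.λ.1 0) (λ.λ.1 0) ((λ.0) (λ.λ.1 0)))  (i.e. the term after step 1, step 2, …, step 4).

  start: (λ.0) ((λ.λ.1 0) (λ.λ.1 0) ((λ.0) (λ.λ.1 0)))
  step 1: (λ.λ.1 0) (λ.λ.1 0) ((λ.0) (λ.λ.1 0))
  step 2: (λ.(λ.λ.1 0) 0) ((λ.0) (λ.λ.1 0))
  step 3: (λ.λ.1 0) ((λ.0) (λ.λ.1 0))
  step 4: λ.(λ.0) (λ.λ.1 0) 0

Answer: after 4 steps: λ.(λ.0) (λ.λ.1 0) 0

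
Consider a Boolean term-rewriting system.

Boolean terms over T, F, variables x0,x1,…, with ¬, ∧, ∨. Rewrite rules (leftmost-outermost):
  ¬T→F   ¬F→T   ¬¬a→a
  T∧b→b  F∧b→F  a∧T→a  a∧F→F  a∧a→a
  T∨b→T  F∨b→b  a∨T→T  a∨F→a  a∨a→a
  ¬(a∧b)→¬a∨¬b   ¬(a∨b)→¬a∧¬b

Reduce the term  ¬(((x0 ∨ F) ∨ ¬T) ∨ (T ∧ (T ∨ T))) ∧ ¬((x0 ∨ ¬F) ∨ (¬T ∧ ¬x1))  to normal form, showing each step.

  start: ¬(((x0 ∨ F) ∨ ¬T) ∨ (T ∧ (T ∨ T))) ∧ ¬((x0 ∨ ¬F) ∨ (¬T ∧ ¬x1))
  →1  (¬((x0 ∨ F) ∨ ¬T) ∧ ¬(T ∧ (T ∨ T))) ∧ ¬((x0 ∨ ¬F) ∨ (¬T ∧ ¬x1))
  →2  ((¬(x0 ∨ F) ∧ ¬¬T) ∧ ¬(T ∧ (T ∨ T))) ∧ ¬((x0 ∨ ¬F) ∨ (¬T ∧ ¬x1))
  →3  (((¬x0 ∧ ¬F) ∧ ¬¬T) ∧ ¬(T ∧ (T ∨ T))) ∧ ¬((x0 ∨ ¬F) ∨ (¬T ∧ ¬x1))
  →4  (((¬x0 ∧ T) ∧ ¬¬T) ∧ ¬(T ∧ (T ∨ T))) ∧ ¬((x0 ∨ ¬F) ∨ (¬T ∧ ¬x1))
  →5  ((¬x0 ∧ ¬¬T) ∧ ¬(T ∧ (T ∨ T))) ∧ ¬((x0 ∨ ¬F) ∨ (¬T ∧ ¬x1))
  →6  ((¬x0 ∧ T) ∧ ¬(T ∧ (T ∨ T))) ∧ ¬((x0 ∨ ¬F) ∨ (¬T ∧ ¬x1))
  →7  (¬x0 ∧ ¬(T ∧ (T ∨ T))) ∧ ¬((x0 ∨ ¬F) ∨ (¬T ∧ ¬x1))
  →8  (¬x0 ∧ (¬T ∨ ¬(T ∨ T))) ∧ ¬((x0 ∨ ¬F) ∨ (¬T ∧ ¬x1))
  →9  (¬x0 ∧ (F ∨ ¬(T ∨ T))) ∧ ¬((x0 ∨ ¬F) ∨ (¬T ∧ ¬x1))
  →10  (¬x0 ∧ ¬(T ∨ T)) ∧ ¬((x0 ∨ ¬F) ∨ (¬T ∧ ¬x1))
  →11  (¬x0 ∧ (¬T ∧ ¬T)) ∧ ¬((x0 ∨ ¬F) ∨ (¬T ∧ ¬x1))
  →12  (¬x0 ∧ ¬T) ∧ ¬((x0 ∨ ¬F) ∨ (¬T ∧ ¬x1))
  →13  (¬x0 ∧ F) ∧ ¬((x0 ∨ ¬F) ∨ (¬T ∧ ¬x1))
  →14  F ∧ ¬((x0 ∨ ¬F) ∨ (¬T ∧ ¬x1))
  →15  F

Answer: normal form = F  (in 15 steps)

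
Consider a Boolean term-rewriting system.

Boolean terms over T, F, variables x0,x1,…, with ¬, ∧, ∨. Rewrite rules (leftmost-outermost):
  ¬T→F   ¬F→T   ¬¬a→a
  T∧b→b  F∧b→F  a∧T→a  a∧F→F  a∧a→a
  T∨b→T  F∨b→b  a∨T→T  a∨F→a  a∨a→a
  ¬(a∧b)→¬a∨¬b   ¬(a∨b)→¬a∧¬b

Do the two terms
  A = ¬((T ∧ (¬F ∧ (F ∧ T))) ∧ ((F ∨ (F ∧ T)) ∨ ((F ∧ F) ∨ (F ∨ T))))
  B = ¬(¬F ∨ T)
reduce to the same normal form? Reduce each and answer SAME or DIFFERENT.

Term A:
  start: ¬((T ∧ (¬F ∧ (F ∧ T))) ∧ ((F ∨ (F ∧ T)) ∨ ((F ∧ F) ∨ (F ∨ T))))
  [1] ¬(T ∧ (¬F ∧ (F ∧ T))) ∨ ¬((F ∨ (F ∧ T)) ∨ ((F ∧ F) ∨ (F ∨ T)))
  [2] (¬T ∨ ¬(¬F ∧ (F ∧ T))) ∨ ¬((F ∨ (F ∧ T)) ∨ ((F ∧ F) ∨ (F ∨ T)))
  [3] (F ∨ ¬(¬F ∧ (F ∧ T))) ∨ ¬((F ∨ (F ∧ T)) ∨ ((F ∧ F) ∨ (F ∨ T)))
  [4] ¬(¬F ∧ (F ∧ T)) ∨ ¬((F ∨ (F ∧ T)) ∨ ((F ∧ F) ∨ (F ∨ T)))
  [5] (¬¬F ∨ ¬(F ∧ T)) ∨ ¬((F ∨ (F ∧ T)) ∨ ((F ∧ F) ∨ (F ∨ T)))
  [6] (F ∨ ¬(F ∧ T)) ∨ ¬((F ∨ (F ∧ T)) ∨ ((F ∧ F) ∨ (F ∨ T)))
  [7] ¬(F ∧ T) ∨ ¬((F ∨ (F ∧ T)) ∨ ((F ∧ F) ∨ (F ∨ T)))
  [8] (¬F ∨ ¬T) ∨ ¬((F ∨ (F ∧ T)) ∨ ((F ∧ F) ∨ (F ∨ T)))
  [9] (T ∨ ¬T) ∨ ¬((F ∨ (F ∧ T)) ∨ ((F ∧ F) ∨ (F ∨ T)))
  [10] T ∨ ¬((F ∨ (F ∧ T)) ∨ ((F ∧ F) ∨ (F ∨ T)))
  [11] T

Term B:
  start: ¬(¬F ∨ T)
  [1] ¬¬F ∧ ¬T
  [2] F ∧ ¬T
  [3] F

Answer: DIFFERENT — A ⇓ T, B ⇓ F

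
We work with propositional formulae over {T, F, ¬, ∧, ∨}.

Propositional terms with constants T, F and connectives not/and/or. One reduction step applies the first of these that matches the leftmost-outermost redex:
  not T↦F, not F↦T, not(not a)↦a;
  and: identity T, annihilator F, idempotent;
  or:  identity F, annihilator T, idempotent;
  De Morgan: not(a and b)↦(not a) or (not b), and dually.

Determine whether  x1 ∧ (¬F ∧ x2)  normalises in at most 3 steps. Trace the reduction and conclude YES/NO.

Answer: YES — reaches normal form x1 ∧ x2 in 2 ≤ 3 steps

Reduction:
  start: x1 ∧ (¬F ∧ x2)
  step 1: x1 ∧ (T ∧ x2)
  step 2: x1 ∧ x2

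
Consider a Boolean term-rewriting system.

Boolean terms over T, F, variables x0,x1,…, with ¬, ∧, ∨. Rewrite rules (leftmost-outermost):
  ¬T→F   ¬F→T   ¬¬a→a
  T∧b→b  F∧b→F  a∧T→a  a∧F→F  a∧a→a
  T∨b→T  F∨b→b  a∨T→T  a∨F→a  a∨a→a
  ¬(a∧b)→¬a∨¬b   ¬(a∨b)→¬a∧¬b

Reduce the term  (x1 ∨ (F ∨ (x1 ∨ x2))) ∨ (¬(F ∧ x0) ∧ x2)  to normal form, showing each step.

Answer: normal form = (x1 ∨ (x1 ∨ x2)) ∨ x2  (in 5 steps)

Working:
  start: (x1 ∨ (F ∨ (x1 ∨ x2))) ∨ (¬(F ∧ x0) ∧ x2)
  [1] (x1 ∨ (x1 ∨ x2)) ∨ (¬(F ∧ x0) ∧ x2)
  [2] (x1 ∨ (x1 ∨ x2)) ∨ ((¬F ∨ ¬x0) ∧ x2)
  [3] (x1 ∨ (x1 ∨ x2)) ∨ ((T ∨ ¬x0) ∧ x2)
  [4] (x1 ∨ (x1 ∨ x2)) ∨ (T ∧ x2)
  [5] (x1 ∨ (x1 ∨ x2)) ∨ x2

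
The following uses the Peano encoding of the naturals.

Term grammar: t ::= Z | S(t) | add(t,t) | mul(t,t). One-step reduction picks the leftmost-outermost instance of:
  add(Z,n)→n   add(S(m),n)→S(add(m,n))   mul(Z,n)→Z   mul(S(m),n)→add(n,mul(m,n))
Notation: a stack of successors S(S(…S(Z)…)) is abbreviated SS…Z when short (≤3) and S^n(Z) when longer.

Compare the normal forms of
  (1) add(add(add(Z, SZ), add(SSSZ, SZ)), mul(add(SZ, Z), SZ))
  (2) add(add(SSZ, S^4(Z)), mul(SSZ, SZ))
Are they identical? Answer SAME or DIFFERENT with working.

Answer: DIFFERENT — A ⇓ S^6(Z), B ⇓ S^8(Z)

Derivation:
Term A:
  start: add(add(add(Z, SZ), add(SSSZ, SZ)), mul(add(SZ, Z), SZ))
  →1  add(add(SZ, add(SSSZ, SZ)), mul(add(SZ, Z), SZ))
  →2  add(S(add(Z, add(SSSZ, SZ))), mul(add(SZ, Z), SZ))
  →3  S(add(add(Z, add(SSSZ, SZ)), mul(add(SZ, Z), SZ)))
  →4  S(add(add(SSSZ, SZ), mul(add(SZ, Z), SZ)))
  →5  S(add(S(add(SSZ, SZ)), mul(add(SZ, Z), SZ)))
  →6  S(S(add(add(SSZ, SZ), mul(add(SZ, Z), SZ))))
  →7  S(S(add(S(add(SZ, SZ)), mul(add(SZ, Z), SZ))))
  →8  S(S(S(add(add(SZ, SZ), mul(add(SZ, Z), SZ)))))
  →9  S(S(S(add(S(add(Z, SZ)), mul(add(SZ, Z), SZ)))))
  →10  S(S(S(S(add(add(Z, SZ), mul(add(SZ, Z), SZ))))))
  →11  S(S(S(S(add(SZ, mul(add(SZ, Z), SZ))))))
  →12  S(S(S(S(S(add(Z, mul(add(SZ, Z), SZ)))))))
  →13  S(S(S(S(S(mul(add(SZ, Z), SZ))))))
  →14  S(S(S(S(S(mul(S(add(Z, Z)), SZ))))))
  →15  S(S(S(S(S(add(SZ, mul(add(Z, Z), SZ)))))))
  →16  S(S(S(S(S(S(add(Z, mul(add(Z, Z), SZ))))))))
  →17  S(S(S(S(S(S(mul(add(Z, Z), SZ)))))))
  →18  S(S(S(S(S(S(mul(Z, SZ)))))))
  →19  S^6(Z)

Term B:
  start: add(add(SSZ, S^4(Z)), mul(SSZ, SZ))
  →1  add(S(add(SZ, S^4(Z))), mul(SSZ, SZ))
  →2  S(add(add(SZ, S^4(Z)), mul(SSZ, SZ)))
  →3  S(add(S(add(Z, S^4(Z))), mul(SSZ, SZ)))
  →4  S(S(add(add(Z, S^4(Z)), mul(SSZ, SZ))))
  →5  S(S(add(S^4(Z), mul(SSZ, SZ))))
  →6  S(S(S(add(SSSZ, mul(SSZ, SZ)))))
  →7  S(S(S(S(add(SSZ, mul(SSZ, SZ))))))
  →8  S(S(S(S(S(add(SZ, mul(SSZ, SZ)))))))
  →9  S(S(S(S(S(S(add(Z, mul(SSZ, SZ))))))))
  →10  S(S(S(S(S(S(mul(SSZ, SZ)))))))
  →11  S(S(S(S(S(S(add(SZ, mul(SZ, SZ))))))))
  →12  S(S(S(S(S(S(S(add(Z, mul(SZ, SZ)))))))))
  →13  S(S(S(S(S(S(S(mul(SZ, SZ))))))))
  →14  S(S(S(S(S(S(S(add(SZ, mul(Z, SZ)))))))))
  →15  S(S(S(S(S(S(S(S(add(Z, mul(Z, SZ))))))))))
  →16  S(S(S(S(S(S(S(S(mul(Z, SZ)))))))))
  →17  S^8(Z)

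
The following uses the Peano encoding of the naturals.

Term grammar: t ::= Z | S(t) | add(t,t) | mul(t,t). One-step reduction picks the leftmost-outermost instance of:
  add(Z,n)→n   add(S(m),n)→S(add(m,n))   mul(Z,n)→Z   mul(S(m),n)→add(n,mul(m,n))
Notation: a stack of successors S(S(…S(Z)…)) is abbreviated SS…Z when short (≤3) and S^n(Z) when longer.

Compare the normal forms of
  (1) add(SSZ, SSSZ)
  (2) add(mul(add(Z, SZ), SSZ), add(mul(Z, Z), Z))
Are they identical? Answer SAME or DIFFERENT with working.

Answer: DIFFERENT — A ⇓ S^5(Z), B ⇓ SSZ

Derivation:
Term A:
  start: add(SSZ, SSSZ)
  →1  S(add(SZ, SSSZ))
  →2  S(S(add(Z, SSSZ)))
  →3  S^5(Z)

Term B:
  start: add(mul(add(Z, SZ), SSZ), add(mul(Z, Z), Z))
  →1  add(mul(SZ, SSZ), add(mul(Z, Z), Z))
  →2  add(add(SSZ, mul(Z, SSZ)), add(mul(Z, Z), Z))
  →3  add(S(add(SZ, mul(Z, SSZ))), add(mul(Z, Z), Z))
  →4  S(add(add(SZ, mul(Z, SSZ)), add(mul(Z, Z), Z)))
  →5  S(add(S(add(Z, mul(Z, SSZ))), add(mul(Z, Z), Z)))
  →6  S(S(add(add(Z, mul(Z, SSZ)), add(mul(Z, Z), Z))))
  →7  S(S(add(mul(Z, SSZ), add(mul(Z, Z), Z))))
  →8  S(S(add(Z, add(mul(Z, Z), Z))))
  →9  S(S(add(mul(Z, Z), Z)))
  →10  S(S(add(Z, Z)))
  →11  SSZ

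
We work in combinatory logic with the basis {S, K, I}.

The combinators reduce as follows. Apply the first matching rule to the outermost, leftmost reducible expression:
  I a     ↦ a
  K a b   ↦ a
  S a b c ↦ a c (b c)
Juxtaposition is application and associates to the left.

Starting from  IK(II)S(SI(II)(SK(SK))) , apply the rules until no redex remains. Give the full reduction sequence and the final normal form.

  start: IK(II)S(SI(II)(SK(SK)))
  [1] K(II)S(SI(II)(SK(SK)))
  [2] II(SI(II)(SK(SK)))
  [3] I(SI(II)(SK(SK)))
  [4] SI(II)(SK(SK))
  [5] I(SK(SK))(II(SK(SK)))
  [6] SK(SK)(II(SK(SK)))
  [7] K(II(SK(SK)))(SK(II(SK(SK))))
  [8] II(SK(SK))
  [9] I(SK(SK))
  [10] SK(SK)

Answer: normal form = SK(SK)  (in 10 steps)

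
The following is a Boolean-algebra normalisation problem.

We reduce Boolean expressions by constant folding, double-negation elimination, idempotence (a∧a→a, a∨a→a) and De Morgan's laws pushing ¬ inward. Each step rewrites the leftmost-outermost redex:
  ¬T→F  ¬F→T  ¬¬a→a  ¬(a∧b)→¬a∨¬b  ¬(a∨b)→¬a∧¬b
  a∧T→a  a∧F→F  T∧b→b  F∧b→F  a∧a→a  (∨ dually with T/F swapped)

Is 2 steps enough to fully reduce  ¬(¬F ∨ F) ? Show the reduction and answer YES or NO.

Answer: NO — after 2 steps the term is F ∧ ¬F, not yet normal

Reduction:
  start: ¬(¬F ∨ F)
  [1] ¬¬F ∧ ¬F
  [2] F ∧ ¬F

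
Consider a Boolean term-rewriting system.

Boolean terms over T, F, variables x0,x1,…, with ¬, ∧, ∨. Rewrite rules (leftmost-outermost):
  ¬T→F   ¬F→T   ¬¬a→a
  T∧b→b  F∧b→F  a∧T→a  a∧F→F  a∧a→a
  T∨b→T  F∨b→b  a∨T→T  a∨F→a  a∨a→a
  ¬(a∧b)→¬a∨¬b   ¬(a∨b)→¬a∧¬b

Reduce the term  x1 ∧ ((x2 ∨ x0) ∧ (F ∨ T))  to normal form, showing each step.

Answer: normal form = x1 ∧ (x2 ∨ x0)  (in 2 steps)

Reduction:
  start: x1 ∧ ((x2 ∨ x0) ∧ (F ∨ T))
  →1  x1 ∧ ((x2 ∨ x0) ∧ T)
  →2  x1 ∧ (x2 ∨ x0)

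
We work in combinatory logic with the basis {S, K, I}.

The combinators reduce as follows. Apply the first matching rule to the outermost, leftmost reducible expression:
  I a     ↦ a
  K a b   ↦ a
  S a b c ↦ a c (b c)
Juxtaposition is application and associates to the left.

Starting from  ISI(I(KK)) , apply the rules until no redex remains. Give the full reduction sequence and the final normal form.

Answer: normal form = SI(KK)  (in 2 steps)

Derivation:
  start: ISI(I(KK))
  [1] SI(I(KK))
  [2] SI(KK)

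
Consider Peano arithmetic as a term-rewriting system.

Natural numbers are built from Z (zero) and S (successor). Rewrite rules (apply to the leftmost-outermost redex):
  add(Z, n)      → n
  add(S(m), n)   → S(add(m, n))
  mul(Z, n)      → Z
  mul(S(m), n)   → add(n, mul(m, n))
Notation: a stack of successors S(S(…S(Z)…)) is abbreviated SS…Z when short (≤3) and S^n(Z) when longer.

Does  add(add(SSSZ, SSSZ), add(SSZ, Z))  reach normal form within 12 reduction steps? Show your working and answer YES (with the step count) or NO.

  start: add(add(SSSZ, SSSZ), add(SSZ, Z))
  step 1: add(S(add(SSZ, SSSZ)), add(SSZ, Z))
  step 2: S(add(add(SSZ, SSSZ), add(SSZ, Z)))
  step 3: S(add(S(add(SZ, SSSZ)), add(SSZ, Z)))
  step 4: S(S(add(add(SZ, SSSZ), add(SSZ, Z))))
  step 5: S(S(add(S(add(Z, SSSZ)), add(SSZ, Z))))
  step 6: S(S(S(add(add(Z, SSSZ), add(SSZ, Z)))))
  step 7: S(S(S(add(SSSZ, add(SSZ, Z)))))
  step 8: S(S(S(S(add(SSZ, add(SSZ, Z))))))
  step 9: S(S(S(S(S(add(SZ, add(SSZ, Z)))))))
  step 10: S(S(S(S(S(S(add(Z, add(SSZ, Z))))))))
  step 11: S(S(S(S(S(S(add(SSZ, Z)))))))
  step 12: S(S(S(S(S(S(S(add(SZ, Z))))))))

Answer: NO — after 12 steps the term is S(S(S(S(S(S(S(add(SZ, Z)))))))), not yet normal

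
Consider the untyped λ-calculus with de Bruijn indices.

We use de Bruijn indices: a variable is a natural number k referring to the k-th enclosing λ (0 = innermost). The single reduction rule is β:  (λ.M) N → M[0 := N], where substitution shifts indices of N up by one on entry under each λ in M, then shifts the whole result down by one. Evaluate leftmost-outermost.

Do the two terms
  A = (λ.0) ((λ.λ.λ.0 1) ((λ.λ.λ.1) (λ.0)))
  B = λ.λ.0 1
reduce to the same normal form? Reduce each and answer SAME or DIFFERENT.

Answer: SAME — A ⇓ λ.λ.0 1, B ⇓ λ.λ.0 1

Working:
Term A:
  start: (λ.0) ((λ.λ.λ.0 1) ((λ.λ.λ.1) (λ.0)))
  [1] (λ.λ.λ.0 1) ((λ.λ.λ.1) (λ.0))
  [2] λ.λ.0 1

Term B:
  start: λ.λ.0 1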